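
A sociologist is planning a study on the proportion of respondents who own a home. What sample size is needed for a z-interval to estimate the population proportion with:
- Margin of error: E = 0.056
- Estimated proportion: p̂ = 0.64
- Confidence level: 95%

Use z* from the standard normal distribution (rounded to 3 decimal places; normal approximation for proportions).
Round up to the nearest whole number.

Using z* for proportion z-interval (normal approximation).

For 95% confidence, z* = 1.96 (from standard normal table)

Sample size formula for proportion z-interval: n = z*²p̂(1-p̂)/E²

n = 1.96² × 0.64 × 0.36 / 0.056²
  = 3.8416 × 0.2304 / 0.003136
  = 282.2400

Round up to the nearest whole number: n = 283

283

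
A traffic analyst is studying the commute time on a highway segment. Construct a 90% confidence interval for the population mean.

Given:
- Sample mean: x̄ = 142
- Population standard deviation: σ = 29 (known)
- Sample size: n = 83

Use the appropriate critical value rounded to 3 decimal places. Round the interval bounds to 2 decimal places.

The population standard deviation σ is known, so use a z-interval (standard normal critical value).

For 90% confidence, z* = 1.645 (from standard normal table)

Standard error: SE = σ/√n = 29/√83 = 3.183164

Margin of error: E = z* × SE = 1.645 × 3.183164 = 5.2363

Z-interval: x̄ ± E = 142 ± 5.2363 = (136.7637, 147.2363)

Rounded to 2 decimal places:

(136.76, 147.24)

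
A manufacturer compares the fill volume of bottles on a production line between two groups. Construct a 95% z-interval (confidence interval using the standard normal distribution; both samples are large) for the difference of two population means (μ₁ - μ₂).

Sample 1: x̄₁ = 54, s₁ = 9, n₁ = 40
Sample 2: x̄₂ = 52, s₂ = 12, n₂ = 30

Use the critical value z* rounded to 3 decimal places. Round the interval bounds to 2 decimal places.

Both samples are large (n₁ = 40 ≥ 30, n₂ = 30 ≥ 30), so a z-interval for the difference of means applies.

Point estimate: x̄₁ - x̄₂ = 54 - 52 = 2

Standard error: SE = √(s₁²/n₁ + s₂²/n₂)
= √(9²/40 + 12²/30)
= √(2.025000 + 4.800000)
= 2.612470

For 95% confidence, z* = 1.96 (from standard normal table)
Margin of error: E = z* × SE = 1.96 × 2.612470 = 5.1204

Z-interval: (x̄₁ - x̄₂) ± E = 2 ± 5.1204 = (-3.1204, 7.1204)

Rounded to 2 decimal places:

(-3.12, 7.12)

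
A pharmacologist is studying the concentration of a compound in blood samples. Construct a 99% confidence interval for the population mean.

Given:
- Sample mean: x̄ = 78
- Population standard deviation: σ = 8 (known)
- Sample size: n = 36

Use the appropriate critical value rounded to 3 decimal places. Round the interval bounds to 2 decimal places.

The population standard deviation σ is known, so use a z-interval (standard normal critical value).

For 99% confidence, z* = 2.576 (from standard normal table)

Standard error: SE = σ/√n = 8/√36 = 1.333333

Margin of error: E = z* × SE = 2.576 × 1.333333 = 3.4347

Z-interval: x̄ ± E = 78 ± 3.4347 = (74.5653, 81.4347)

Rounded to 2 decimal places:

(74.57, 81.43)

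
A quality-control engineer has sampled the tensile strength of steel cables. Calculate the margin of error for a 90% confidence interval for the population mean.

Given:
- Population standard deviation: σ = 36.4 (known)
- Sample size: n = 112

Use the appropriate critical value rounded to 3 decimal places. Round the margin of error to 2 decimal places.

The population standard deviation σ is known, so use the z-interval margin of error formula.

For 90% confidence, z* = 1.645 (from standard normal table)

Margin of error formula for z-interval: E = z* × σ/√n

E = 1.645 × 36.4/√112
  = 1.645 × 3.439477
  = 5.6579

Rounded to 2 decimal places:

5.66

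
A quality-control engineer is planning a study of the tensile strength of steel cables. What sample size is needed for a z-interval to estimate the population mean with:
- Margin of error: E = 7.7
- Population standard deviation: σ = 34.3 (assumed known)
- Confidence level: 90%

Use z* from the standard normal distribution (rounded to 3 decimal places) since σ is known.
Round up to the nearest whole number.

Using z* since population σ is known (z-interval formula).

For 90% confidence, z* = 1.645 (from standard normal table)

Sample size formula for z-interval: n = (z*σ/E)²

n = (1.645 × 34.3 / 7.7)²
  = (7.327727)²
  = 53.6956

Round up to the nearest whole number: n = 54

54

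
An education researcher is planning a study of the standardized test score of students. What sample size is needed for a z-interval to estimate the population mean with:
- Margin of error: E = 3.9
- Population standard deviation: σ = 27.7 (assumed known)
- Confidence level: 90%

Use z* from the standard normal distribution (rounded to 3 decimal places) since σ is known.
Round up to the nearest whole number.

Using z* since population σ is known (z-interval formula).

For 90% confidence, z* = 1.645 (from standard normal table)

Sample size formula for z-interval: n = (z*σ/E)²

n = (1.645 × 27.7 / 3.9)²
  = (11.683718)²
  = 136.5093

Round up to the nearest whole number: n = 137

137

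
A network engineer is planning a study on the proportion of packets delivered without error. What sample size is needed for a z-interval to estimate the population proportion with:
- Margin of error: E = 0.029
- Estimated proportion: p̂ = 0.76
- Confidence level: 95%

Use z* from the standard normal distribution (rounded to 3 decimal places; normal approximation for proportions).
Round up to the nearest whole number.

Using z* for proportion z-interval (normal approximation).

For 95% confidence, z* = 1.96 (from standard normal table)

Sample size formula for proportion z-interval: n = z*²p̂(1-p̂)/E²

n = 1.96² × 0.76 × 0.24 / 0.029²
  = 3.8416 × 0.1824 / 0.000841
  = 833.1841

Round up to the nearest whole number: n = 834

834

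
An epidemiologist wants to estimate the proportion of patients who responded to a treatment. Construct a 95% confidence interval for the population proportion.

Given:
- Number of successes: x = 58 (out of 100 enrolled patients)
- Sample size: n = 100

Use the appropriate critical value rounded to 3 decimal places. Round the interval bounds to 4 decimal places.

Sample proportion: p̂ = 58/100 = 0.580000

Check conditions for normal approximation:
  np̂ = 58 ≥ 10 ✓
  n(1-p̂) = 42 ≥ 10 ✓

The sample is large enough, so use a z-interval (normal approximation) for the proportion.

For 95% confidence, z* = 1.96 (from standard normal table)

Standard error: SE = √(p̂(1-p̂)/n) = √(0.580000×0.420000/100) = 0.04935585

Margin of error: E = z* × SE = 1.96 × 0.04935585 = 0.096737

Z-interval: p̂ ± E = 0.580000 ± 0.096737 = (0.483263, 0.676737)

Rounded to 4 decimal places:

(0.4833, 0.6767)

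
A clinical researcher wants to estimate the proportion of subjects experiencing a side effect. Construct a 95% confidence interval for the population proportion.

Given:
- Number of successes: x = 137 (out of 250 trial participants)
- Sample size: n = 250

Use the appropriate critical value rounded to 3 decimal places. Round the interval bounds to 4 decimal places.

Sample proportion: p̂ = 137/250 = 0.548000

Check conditions for normal approximation:
  np̂ = 137 ≥ 10 ✓
  n(1-p̂) = 113 ≥ 10 ✓

The sample is large enough, so use a z-interval (normal approximation) for the proportion.

For 95% confidence, z* = 1.96 (from standard normal table)

Standard error: SE = √(p̂(1-p̂)/n) = √(0.548000×0.452000/250) = 0.03147672

Margin of error: E = z* × SE = 1.96 × 0.03147672 = 0.061694

Z-interval: p̂ ± E = 0.548000 ± 0.061694 = (0.486306, 0.609694)

Rounded to 4 decimal places:

(0.4863, 0.6097)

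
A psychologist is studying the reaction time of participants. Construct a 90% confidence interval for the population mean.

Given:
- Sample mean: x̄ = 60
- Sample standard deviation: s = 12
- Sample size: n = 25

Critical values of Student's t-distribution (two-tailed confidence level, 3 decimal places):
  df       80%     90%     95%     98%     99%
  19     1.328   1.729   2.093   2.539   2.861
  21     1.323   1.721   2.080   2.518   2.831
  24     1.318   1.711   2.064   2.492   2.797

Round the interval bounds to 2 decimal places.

The population standard deviation σ is unknown (only the sample standard deviation s is given), so use a t-interval with df = n - 1 = 25 - 1 = 24.

For 90% confidence with df = 24, t* = 1.711 (from t-table)

Standard error: SE = s/√n = 12/√25 = 2.400000

Margin of error: E = t* × SE = 1.711 × 2.400000 = 4.1064

T-interval: x̄ ± E = 60 ± 4.1064 = (55.8936, 64.1064)

Rounded to 2 decimal places:

(55.89, 64.11)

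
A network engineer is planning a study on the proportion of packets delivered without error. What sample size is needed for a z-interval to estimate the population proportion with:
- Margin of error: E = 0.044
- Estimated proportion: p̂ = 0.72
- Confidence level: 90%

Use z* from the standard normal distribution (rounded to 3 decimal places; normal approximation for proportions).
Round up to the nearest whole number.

Using z* for proportion z-interval (normal approximation).

For 90% confidence, z* = 1.645 (from standard normal table)

Sample size formula for proportion z-interval: n = z*²p̂(1-p̂)/E²

n = 1.645² × 0.72 × 0.28 / 0.044²
  = 2.706025 × 0.2016 / 0.001936
  = 281.7844

Round up to the nearest whole number: n = 282

282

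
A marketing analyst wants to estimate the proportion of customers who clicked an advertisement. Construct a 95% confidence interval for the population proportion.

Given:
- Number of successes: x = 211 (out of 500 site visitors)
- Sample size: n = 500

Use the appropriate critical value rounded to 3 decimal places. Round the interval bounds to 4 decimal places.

Sample proportion: p̂ = 211/500 = 0.422000

Check conditions for normal approximation:
  np̂ = 211 ≥ 10 ✓
  n(1-p̂) = 289 ≥ 10 ✓

The sample is large enough, so use a z-interval (normal approximation) for the proportion.

For 95% confidence, z* = 1.96 (from standard normal table)

Standard error: SE = √(p̂(1-p̂)/n) = √(0.422000×0.578000/500) = 0.02208692

Margin of error: E = z* × SE = 1.96 × 0.02208692 = 0.043290

Z-interval: p̂ ± E = 0.422000 ± 0.043290 = (0.378710, 0.465290)

Rounded to 4 decimal places:

(0.3787, 0.4653)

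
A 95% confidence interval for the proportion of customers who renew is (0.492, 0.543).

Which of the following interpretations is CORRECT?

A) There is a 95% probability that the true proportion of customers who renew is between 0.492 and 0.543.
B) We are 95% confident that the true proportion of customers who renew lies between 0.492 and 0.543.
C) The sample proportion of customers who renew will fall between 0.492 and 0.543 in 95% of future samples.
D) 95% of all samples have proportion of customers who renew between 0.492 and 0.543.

A confidence interval represents our confidence in the procedure, not a probability statement about the parameter.

Key concept: If we repeated this sampling process many times and computed a 95% CI each time, about 95% of those intervals would contain the true population parameter.

For this specific interval (0.492, 0.543):
- Midpoint (point estimate): 0.5175
- Margin of error: 0.0255

The correct interpretation is the one stating confidence that the true parameter lies in the interval — option B.

B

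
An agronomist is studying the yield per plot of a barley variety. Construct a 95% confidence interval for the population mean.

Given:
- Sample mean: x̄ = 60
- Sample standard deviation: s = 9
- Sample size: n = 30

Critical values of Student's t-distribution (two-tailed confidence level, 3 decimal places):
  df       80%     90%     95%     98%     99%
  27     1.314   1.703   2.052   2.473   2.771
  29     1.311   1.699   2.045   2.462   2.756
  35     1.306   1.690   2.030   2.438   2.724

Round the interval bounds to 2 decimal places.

The population standard deviation σ is unknown (only the sample standard deviation s is given), so use a t-interval with df = n - 1 = 30 - 1 = 29.

For 95% confidence with df = 29, t* = 2.045 (from t-table)

Standard error: SE = s/√n = 9/√30 = 1.643168

Margin of error: E = t* × SE = 2.045 × 1.643168 = 3.3603

T-interval: x̄ ± E = 60 ± 3.3603 = (56.6397, 63.3603)

Rounded to 2 decimal places:

(56.64, 63.36)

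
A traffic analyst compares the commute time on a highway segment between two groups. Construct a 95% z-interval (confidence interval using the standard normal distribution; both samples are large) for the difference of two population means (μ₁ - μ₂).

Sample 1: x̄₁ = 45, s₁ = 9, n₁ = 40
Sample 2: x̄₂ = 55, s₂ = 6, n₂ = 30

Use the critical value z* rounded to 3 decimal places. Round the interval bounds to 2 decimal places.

Both samples are large (n₁ = 40 ≥ 30, n₂ = 30 ≥ 30), so a z-interval for the difference of means applies.

Point estimate: x̄₁ - x̄₂ = 45 - 55 = -10

Standard error: SE = √(s₁²/n₁ + s₂²/n₂)
= √(9²/40 + 6²/30)
= √(2.025000 + 1.200000)
= 1.795828

For 95% confidence, z* = 1.96 (from standard normal table)
Margin of error: E = z* × SE = 1.96 × 1.795828 = 3.5198

Z-interval: (x̄₁ - x̄₂) ± E = -10 ± 3.5198 = (-13.5198, -6.4802)

Rounded to 2 decimal places:

(-13.52, -6.48)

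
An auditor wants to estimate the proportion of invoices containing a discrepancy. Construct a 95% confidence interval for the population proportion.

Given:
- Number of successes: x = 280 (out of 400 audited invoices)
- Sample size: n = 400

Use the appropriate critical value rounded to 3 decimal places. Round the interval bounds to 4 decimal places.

Sample proportion: p̂ = 280/400 = 0.700000

Check conditions for normal approximation:
  np̂ = 280 ≥ 10 ✓
  n(1-p̂) = 120 ≥ 10 ✓

The sample is large enough, so use a z-interval (normal approximation) for the proportion.

For 95% confidence, z* = 1.96 (from standard normal table)

Standard error: SE = √(p̂(1-p̂)/n) = √(0.700000×0.300000/400) = 0.02291288

Margin of error: E = z* × SE = 1.96 × 0.02291288 = 0.044909

Z-interval: p̂ ± E = 0.700000 ± 0.044909 = (0.655091, 0.744909)

Rounded to 4 decimal places:

(0.6551, 0.7449)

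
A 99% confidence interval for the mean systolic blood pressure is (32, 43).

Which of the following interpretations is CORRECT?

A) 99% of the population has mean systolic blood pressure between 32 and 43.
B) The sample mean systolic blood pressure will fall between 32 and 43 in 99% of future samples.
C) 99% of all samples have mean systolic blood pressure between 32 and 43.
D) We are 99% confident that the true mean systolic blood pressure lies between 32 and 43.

A confidence interval represents our confidence in the procedure, not a probability statement about the parameter.

Key concept: If we repeated this sampling process many times and computed a 99% CI each time, about 99% of those intervals would contain the true population parameter.

For this specific interval (32, 43):
- Midpoint (point estimate): 37.5
- Margin of error: 5.5

The correct interpretation is the one stating confidence that the true parameter lies in the interval — option D.

D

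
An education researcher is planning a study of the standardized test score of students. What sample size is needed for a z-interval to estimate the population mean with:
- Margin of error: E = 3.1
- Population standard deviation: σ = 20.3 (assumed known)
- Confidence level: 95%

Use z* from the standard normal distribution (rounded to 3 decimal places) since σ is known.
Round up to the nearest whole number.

Using z* since population σ is known (z-interval formula).

For 95% confidence, z* = 1.96 (from standard normal table)

Sample size formula for z-interval: n = (z*σ/E)²

n = (1.96 × 20.3 / 3.1)²
  = (12.834839)²
  = 164.7331

Round up to the nearest whole number: n = 165

165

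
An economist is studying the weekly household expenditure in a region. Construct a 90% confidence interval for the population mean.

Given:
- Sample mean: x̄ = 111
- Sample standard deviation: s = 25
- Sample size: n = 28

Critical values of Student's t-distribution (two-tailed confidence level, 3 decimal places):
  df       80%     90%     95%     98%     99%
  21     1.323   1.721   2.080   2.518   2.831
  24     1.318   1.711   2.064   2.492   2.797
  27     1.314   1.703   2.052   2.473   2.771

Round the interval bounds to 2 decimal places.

The population standard deviation σ is unknown (only the sample standard deviation s is given), so use a t-interval with df = n - 1 = 28 - 1 = 27.

For 90% confidence with df = 27, t* = 1.703 (from t-table)

Standard error: SE = s/√n = 25/√28 = 4.724556

Margin of error: E = t* × SE = 1.703 × 4.724556 = 8.0459

T-interval: x̄ ± E = 111 ± 8.0459 = (102.9541, 119.0459)

Rounded to 2 decimal places:

(102.95, 119.05)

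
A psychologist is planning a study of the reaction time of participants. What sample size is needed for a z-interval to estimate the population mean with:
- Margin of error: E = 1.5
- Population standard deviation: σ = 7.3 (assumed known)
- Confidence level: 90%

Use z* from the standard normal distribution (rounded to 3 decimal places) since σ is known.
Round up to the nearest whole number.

Using z* since population σ is known (z-interval formula).

For 90% confidence, z* = 1.645 (from standard normal table)

Sample size formula for z-interval: n = (z*σ/E)²

n = (1.645 × 7.3 / 1.5)²
  = (8.005667)²
  = 64.0907

Round up to the nearest whole number: n = 65

65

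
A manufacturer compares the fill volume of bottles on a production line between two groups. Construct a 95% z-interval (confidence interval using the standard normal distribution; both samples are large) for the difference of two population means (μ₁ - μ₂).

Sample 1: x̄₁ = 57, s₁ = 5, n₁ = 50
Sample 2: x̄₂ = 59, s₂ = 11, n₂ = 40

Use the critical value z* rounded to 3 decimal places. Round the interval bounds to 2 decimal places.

Both samples are large (n₁ = 50 ≥ 30, n₂ = 40 ≥ 30), so a z-interval for the difference of means applies.

Point estimate: x̄₁ - x̄₂ = 57 - 59 = -2

Standard error: SE = √(s₁²/n₁ + s₂²/n₂)
= √(5²/50 + 11²/40)
= √(0.500000 + 3.025000)
= 1.877498

For 95% confidence, z* = 1.96 (from standard normal table)
Margin of error: E = z* × SE = 1.96 × 1.877498 = 3.6799

Z-interval: (x̄₁ - x̄₂) ± E = -2 ± 3.6799 = (-5.6799, 1.6799)

Rounded to 2 decimal places:

(-5.68, 1.68)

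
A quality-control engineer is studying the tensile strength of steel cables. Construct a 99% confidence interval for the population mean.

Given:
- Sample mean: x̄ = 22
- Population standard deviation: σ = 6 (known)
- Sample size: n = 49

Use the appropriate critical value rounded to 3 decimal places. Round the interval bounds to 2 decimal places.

The population standard deviation σ is known, so use a z-interval (standard normal critical value).

For 99% confidence, z* = 2.576 (from standard normal table)

Standard error: SE = σ/√n = 6/√49 = 0.857143

Margin of error: E = z* × SE = 2.576 × 0.857143 = 2.2080

Z-interval: x̄ ± E = 22 ± 2.2080 = (19.7920, 24.2080)

Rounded to 2 decimal places:

(19.79, 24.21)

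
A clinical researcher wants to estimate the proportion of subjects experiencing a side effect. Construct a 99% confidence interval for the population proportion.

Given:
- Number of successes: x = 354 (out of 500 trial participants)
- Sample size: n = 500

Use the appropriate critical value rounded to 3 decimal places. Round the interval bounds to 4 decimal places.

Sample proportion: p̂ = 354/500 = 0.708000

Check conditions for normal approximation:
  np̂ = 354 ≥ 10 ✓
  n(1-p̂) = 146 ≥ 10 ✓

The sample is large enough, so use a z-interval (normal approximation) for the proportion.

For 99% confidence, z* = 2.576 (from standard normal table)

Standard error: SE = √(p̂(1-p̂)/n) = √(0.708000×0.292000/500) = 0.02033401

Margin of error: E = z* × SE = 2.576 × 0.02033401 = 0.052380

Z-interval: p̂ ± E = 0.708000 ± 0.052380 = (0.655620, 0.760380)

Rounded to 4 decimal places:

(0.6556, 0.7604)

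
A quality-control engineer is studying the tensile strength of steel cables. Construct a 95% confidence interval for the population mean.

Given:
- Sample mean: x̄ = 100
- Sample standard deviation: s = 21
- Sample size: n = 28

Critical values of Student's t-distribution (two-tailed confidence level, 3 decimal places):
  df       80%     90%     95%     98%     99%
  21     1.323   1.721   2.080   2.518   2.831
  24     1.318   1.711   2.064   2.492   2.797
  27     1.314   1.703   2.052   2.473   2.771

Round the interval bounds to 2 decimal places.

The population standard deviation σ is unknown (only the sample standard deviation s is given), so use a t-interval with df = n - 1 = 28 - 1 = 27.

For 95% confidence with df = 27, t* = 2.052 (from t-table)

Standard error: SE = s/√n = 21/√28 = 3.968627

Margin of error: E = t* × SE = 2.052 × 3.968627 = 8.1436

T-interval: x̄ ± E = 100 ± 8.1436 = (91.8564, 108.1436)

Rounded to 2 decimal places:

(91.86, 108.14)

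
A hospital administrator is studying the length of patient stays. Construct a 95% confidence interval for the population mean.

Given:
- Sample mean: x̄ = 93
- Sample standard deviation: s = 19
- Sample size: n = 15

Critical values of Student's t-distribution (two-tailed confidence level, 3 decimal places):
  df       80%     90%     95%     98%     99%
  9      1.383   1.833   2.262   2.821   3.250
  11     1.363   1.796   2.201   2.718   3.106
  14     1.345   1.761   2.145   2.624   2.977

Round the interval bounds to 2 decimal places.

The population standard deviation σ is unknown (only the sample standard deviation s is given), so use a t-interval with df = n - 1 = 15 - 1 = 14.

For 95% confidence with df = 14, t* = 2.145 (from t-table)

Standard error: SE = s/√n = 19/√15 = 4.905779

Margin of error: E = t* × SE = 2.145 × 4.905779 = 10.5229

T-interval: x̄ ± E = 93 ± 10.5229 = (82.4771, 103.5229)

Rounded to 2 decimal places:

(82.48, 103.52)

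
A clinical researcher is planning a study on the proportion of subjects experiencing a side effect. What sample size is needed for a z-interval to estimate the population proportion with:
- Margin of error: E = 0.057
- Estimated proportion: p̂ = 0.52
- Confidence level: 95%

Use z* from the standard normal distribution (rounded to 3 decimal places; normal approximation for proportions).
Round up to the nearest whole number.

Using z* for proportion z-interval (normal approximation).

For 95% confidence, z* = 1.96 (from standard normal table)

Sample size formula for proportion z-interval: n = z*²p̂(1-p̂)/E²

n = 1.96² × 0.52 × 0.48 / 0.057²
  = 3.8416 × 0.2496 / 0.003249
  = 295.1257

Round up to the nearest whole number: n = 296

296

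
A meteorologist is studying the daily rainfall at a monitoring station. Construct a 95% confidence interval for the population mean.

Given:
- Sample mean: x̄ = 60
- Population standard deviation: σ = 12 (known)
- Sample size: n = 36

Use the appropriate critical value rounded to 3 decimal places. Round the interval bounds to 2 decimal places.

The population standard deviation σ is known, so use a z-interval (standard normal critical value).

For 95% confidence, z* = 1.96 (from standard normal table)

Standard error: SE = σ/√n = 12/√36 = 2.000000

Margin of error: E = z* × SE = 1.96 × 2.000000 = 3.9200

Z-interval: x̄ ± E = 60 ± 3.9200 = (56.0800, 63.9200)

Rounded to 2 decimal places:

(56.08, 63.92)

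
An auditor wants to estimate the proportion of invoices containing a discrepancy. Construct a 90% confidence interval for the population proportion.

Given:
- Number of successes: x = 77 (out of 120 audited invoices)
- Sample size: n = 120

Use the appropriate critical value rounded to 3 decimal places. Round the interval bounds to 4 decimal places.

Sample proportion: p̂ = 77/120 = 0.641667

Check conditions for normal approximation:
  np̂ = 77 ≥ 10 ✓
  n(1-p̂) = 43 ≥ 10 ✓

The sample is large enough, so use a z-interval (normal approximation) for the proportion.

For 90% confidence, z* = 1.645 (from standard normal table)

Standard error: SE = √(p̂(1-p̂)/n) = √(0.641667×0.358333/120) = 0.04377314

Margin of error: E = z* × SE = 1.645 × 0.04377314 = 0.072007

Z-interval: p̂ ± E = 0.641667 ± 0.072007 = (0.569660, 0.713673)

Rounded to 4 decimal places:

(0.5697, 0.7137)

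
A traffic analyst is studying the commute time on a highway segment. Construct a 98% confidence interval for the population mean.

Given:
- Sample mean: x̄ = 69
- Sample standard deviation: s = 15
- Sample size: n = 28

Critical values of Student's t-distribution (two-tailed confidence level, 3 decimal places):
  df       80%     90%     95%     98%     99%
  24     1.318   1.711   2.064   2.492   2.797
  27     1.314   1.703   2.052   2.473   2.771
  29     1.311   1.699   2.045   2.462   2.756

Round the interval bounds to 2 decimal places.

The population standard deviation σ is unknown (only the sample standard deviation s is given), so use a t-interval with df = n - 1 = 28 - 1 = 27.

For 98% confidence with df = 27, t* = 2.473 (from t-table)

Standard error: SE = s/√n = 15/√28 = 2.834734

Margin of error: E = t* × SE = 2.473 × 2.834734 = 7.0103

T-interval: x̄ ± E = 69 ± 7.0103 = (61.9897, 76.0103)

Rounded to 2 decimal places:

(61.99, 76.01)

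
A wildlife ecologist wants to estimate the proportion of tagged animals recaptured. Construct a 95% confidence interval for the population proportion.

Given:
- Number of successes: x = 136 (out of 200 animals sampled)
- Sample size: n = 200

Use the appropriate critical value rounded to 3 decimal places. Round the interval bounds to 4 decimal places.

Sample proportion: p̂ = 136/200 = 0.6800000

Check conditions for normal approximation:
  np̂ = 136 ≥ 10 ✓
  n(1-p̂) = 64 ≥ 10 ✓

The sample is large enough, so use a z-interval (normal approximation) for the proportion.

For 95% confidence, z* = 1.96 (from standard normal table)

Standard error: SE = √(p̂(1-p̂)/n) = √(0.6800000×0.3200000/200) = 0.032984845

Margin of error: E = z* × SE = 1.96 × 0.032984845 = 0.0646503

Z-interval: p̂ ± E = 0.6800000 ± 0.0646503 = (0.6153497, 0.7446503)

Rounded to 4 decimal places:

(0.6153, 0.7447)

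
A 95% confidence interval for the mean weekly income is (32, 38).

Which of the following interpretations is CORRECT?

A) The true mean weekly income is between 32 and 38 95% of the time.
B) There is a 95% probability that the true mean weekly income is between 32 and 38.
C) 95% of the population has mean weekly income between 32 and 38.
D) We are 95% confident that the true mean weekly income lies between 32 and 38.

A confidence interval represents our confidence in the procedure, not a probability statement about the parameter.

Key concept: If we repeated this sampling process many times and computed a 95% CI each time, about 95% of those intervals would contain the true population parameter.

For this specific interval (32, 38):
- Midpoint (point estimate): 35
- Margin of error: 3

The correct interpretation is the one stating confidence that the true parameter lies in the interval — option D.

D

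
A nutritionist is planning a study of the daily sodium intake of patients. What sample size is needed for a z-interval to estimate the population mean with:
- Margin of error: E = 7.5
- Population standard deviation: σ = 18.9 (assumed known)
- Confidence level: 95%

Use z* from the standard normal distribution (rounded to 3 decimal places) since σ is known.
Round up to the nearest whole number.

Using z* since population σ is known (z-interval formula).

For 95% confidence, z* = 1.96 (from standard normal table)

Sample size formula for z-interval: n = (z*σ/E)²

n = (1.96 × 18.9 / 7.5)²
  = (4.939200)²
  = 24.3957

Round up to the nearest whole number: n = 25

25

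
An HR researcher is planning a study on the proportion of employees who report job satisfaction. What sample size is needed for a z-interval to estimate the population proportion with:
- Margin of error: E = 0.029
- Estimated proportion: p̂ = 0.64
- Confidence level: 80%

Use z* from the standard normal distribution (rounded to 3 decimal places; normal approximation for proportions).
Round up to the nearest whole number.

Using z* for proportion z-interval (normal approximation).

For 80% confidence, z* = 1.282 (from standard normal table)

Sample size formula for proportion z-interval: n = z*²p̂(1-p̂)/E²

n = 1.282² × 0.64 × 0.36 / 0.029²
  = 1.643524 × 0.2304 / 0.000841
  = 450.2591

Round up to the nearest whole number: n = 451

451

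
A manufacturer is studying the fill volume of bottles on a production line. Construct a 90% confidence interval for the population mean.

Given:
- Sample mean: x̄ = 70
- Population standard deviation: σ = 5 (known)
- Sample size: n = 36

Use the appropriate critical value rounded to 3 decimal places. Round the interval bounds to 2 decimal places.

The population standard deviation σ is known, so use a z-interval (standard normal critical value).

For 90% confidence, z* = 1.645 (from standard normal table)

Standard error: SE = σ/√n = 5/√36 = 0.833333

Margin of error: E = z* × SE = 1.645 × 0.833333 = 1.3708

Z-interval: x̄ ± E = 70 ± 1.3708 = (68.6292, 71.3708)

Rounded to 2 decimal places:

(68.63, 71.37)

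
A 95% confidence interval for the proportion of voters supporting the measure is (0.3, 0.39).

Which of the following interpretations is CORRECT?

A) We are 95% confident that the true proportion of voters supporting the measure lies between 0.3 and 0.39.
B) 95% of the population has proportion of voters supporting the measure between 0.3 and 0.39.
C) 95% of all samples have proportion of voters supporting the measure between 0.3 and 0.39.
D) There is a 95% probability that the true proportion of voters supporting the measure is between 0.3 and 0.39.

A confidence interval represents our confidence in the procedure, not a probability statement about the parameter.

Key concept: If we repeated this sampling process many times and computed a 95% CI each time, about 95% of those intervals would contain the true population parameter.

For this specific interval (0.3, 0.39):
- Midpoint (point estimate): 0.345
- Margin of error: 0.045

The correct interpretation is the one stating confidence that the true parameter lies in the interval — option A.

A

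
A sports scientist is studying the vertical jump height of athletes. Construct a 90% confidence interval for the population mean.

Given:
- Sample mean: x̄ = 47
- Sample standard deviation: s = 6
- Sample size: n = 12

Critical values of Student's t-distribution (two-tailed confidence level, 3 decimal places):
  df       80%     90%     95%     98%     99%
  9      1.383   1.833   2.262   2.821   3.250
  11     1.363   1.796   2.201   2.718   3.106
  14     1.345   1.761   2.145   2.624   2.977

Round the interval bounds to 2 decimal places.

The population standard deviation σ is unknown (only the sample standard deviation s is given), so use a t-interval with df = n - 1 = 12 - 1 = 11.

For 90% confidence with df = 11, t* = 1.796 (from t-table)

Standard error: SE = s/√n = 6/√12 = 1.732051

Margin of error: E = t* × SE = 1.796 × 1.732051 = 3.1108

T-interval: x̄ ± E = 47 ± 3.1108 = (43.8892, 50.1108)

Rounded to 2 decimal places:

(43.89, 50.11)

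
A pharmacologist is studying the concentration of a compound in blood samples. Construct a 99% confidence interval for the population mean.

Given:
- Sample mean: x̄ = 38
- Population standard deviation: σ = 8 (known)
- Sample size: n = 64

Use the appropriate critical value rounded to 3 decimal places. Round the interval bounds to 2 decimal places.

The population standard deviation σ is known, so use a z-interval (standard normal critical value).

For 99% confidence, z* = 2.576 (from standard normal table)

Standard error: SE = σ/√n = 8/√64 = 1.000000

Margin of error: E = z* × SE = 2.576 × 1.000000 = 2.5760

Z-interval: x̄ ± E = 38 ± 2.5760 = (35.4240, 40.5760)

Rounded to 2 decimal places:

(35.42, 40.58)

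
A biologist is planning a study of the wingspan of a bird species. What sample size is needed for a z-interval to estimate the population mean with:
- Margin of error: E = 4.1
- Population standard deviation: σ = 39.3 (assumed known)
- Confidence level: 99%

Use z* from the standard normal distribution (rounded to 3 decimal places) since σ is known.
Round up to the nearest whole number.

Using z* since population σ is known (z-interval formula).

For 99% confidence, z* = 2.576 (from standard normal table)

Sample size formula for z-interval: n = (z*σ/E)²

n = (2.576 × 39.3 / 4.1)²
  = (24.691902)²
  = 609.6900

Round up to the nearest whole number: n = 610

610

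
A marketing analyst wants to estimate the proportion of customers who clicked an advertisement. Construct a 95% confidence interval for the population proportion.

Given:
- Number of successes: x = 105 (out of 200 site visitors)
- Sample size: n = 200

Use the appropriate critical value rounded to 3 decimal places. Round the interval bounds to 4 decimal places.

Sample proportion: p̂ = 105/200 = 0.525000

Check conditions for normal approximation:
  np̂ = 105 ≥ 10 ✓
  n(1-p̂) = 95 ≥ 10 ✓

The sample is large enough, so use a z-interval (normal approximation) for the proportion.

For 95% confidence, z* = 1.96 (from standard normal table)

Standard error: SE = √(p̂(1-p̂)/n) = √(0.525000×0.475000/200) = 0.03531112

Margin of error: E = z* × SE = 1.96 × 0.03531112 = 0.069210

Z-interval: p̂ ± E = 0.525000 ± 0.069210 = (0.455790, 0.594210)

Rounded to 4 decimal places:

(0.4558, 0.5942)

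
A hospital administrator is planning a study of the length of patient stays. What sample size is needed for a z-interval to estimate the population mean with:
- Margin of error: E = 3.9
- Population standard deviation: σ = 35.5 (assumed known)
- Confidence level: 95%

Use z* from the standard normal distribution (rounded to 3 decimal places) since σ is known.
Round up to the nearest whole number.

Using z* since population σ is known (z-interval formula).

For 95% confidence, z* = 1.96 (from standard normal table)

Sample size formula for z-interval: n = (z*σ/E)²

n = (1.96 × 35.5 / 3.9)²
  = (17.841026)²
  = 318.3022

Round up to the nearest whole number: n = 319

319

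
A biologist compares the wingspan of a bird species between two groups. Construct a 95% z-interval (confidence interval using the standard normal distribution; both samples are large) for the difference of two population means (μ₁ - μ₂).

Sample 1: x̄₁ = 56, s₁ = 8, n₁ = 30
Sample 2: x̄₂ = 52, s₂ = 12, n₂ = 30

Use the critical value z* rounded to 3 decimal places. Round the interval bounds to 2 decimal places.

Both samples are large (n₁ = 30 ≥ 30, n₂ = 30 ≥ 30), so a z-interval for the difference of means applies.

Point estimate: x̄₁ - x̄₂ = 56 - 52 = 4

Standard error: SE = √(s₁²/n₁ + s₂²/n₂)
= √(8²/30 + 12²/30)
= √(2.133333 + 4.800000)
= 2.633122

For 95% confidence, z* = 1.96 (from standard normal table)
Margin of error: E = z* × SE = 1.96 × 2.633122 = 5.1609

Z-interval: (x̄₁ - x̄₂) ± E = 4 ± 5.1609 = (-1.1609, 9.1609)

Rounded to 2 decimal places:

(-1.16, 9.16)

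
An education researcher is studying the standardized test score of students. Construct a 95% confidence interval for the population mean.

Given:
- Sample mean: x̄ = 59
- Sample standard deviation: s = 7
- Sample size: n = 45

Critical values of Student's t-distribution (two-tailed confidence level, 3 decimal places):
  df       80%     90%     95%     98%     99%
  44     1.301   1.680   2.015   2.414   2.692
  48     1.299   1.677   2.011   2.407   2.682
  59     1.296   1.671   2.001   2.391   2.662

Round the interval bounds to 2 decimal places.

The population standard deviation σ is unknown (only the sample standard deviation s is given), so use a t-interval with df = n - 1 = 45 - 1 = 44.

For 95% confidence with df = 44, t* = 2.015 (from t-table)

Standard error: SE = s/√n = 7/√45 = 1.043498

Margin of error: E = t* × SE = 2.015 × 1.043498 = 2.1026

T-interval: x̄ ± E = 59 ± 2.1026 = (56.8974, 61.1026)

Rounded to 2 decimal places:

(56.90, 61.10)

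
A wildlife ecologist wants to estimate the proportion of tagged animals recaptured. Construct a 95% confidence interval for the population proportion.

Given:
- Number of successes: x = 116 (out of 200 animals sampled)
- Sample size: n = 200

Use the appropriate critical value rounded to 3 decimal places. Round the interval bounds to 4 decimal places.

Sample proportion: p̂ = 116/200 = 0.580000

Check conditions for normal approximation:
  np̂ = 116 ≥ 10 ✓
  n(1-p̂) = 84 ≥ 10 ✓

The sample is large enough, so use a z-interval (normal approximation) for the proportion.

For 95% confidence, z* = 1.96 (from standard normal table)

Standard error: SE = √(p̂(1-p̂)/n) = √(0.580000×0.420000/200) = 0.03489986

Margin of error: E = z* × SE = 1.96 × 0.03489986 = 0.068404

Z-interval: p̂ ± E = 0.580000 ± 0.068404 = (0.511596, 0.648404)

Rounded to 4 decimal places:

(0.5116, 0.6484)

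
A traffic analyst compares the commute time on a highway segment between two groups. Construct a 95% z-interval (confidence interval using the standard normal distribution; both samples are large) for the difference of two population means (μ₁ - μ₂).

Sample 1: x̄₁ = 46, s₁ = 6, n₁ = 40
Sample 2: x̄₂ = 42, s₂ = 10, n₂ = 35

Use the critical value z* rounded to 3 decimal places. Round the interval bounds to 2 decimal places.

Both samples are large (n₁ = 40 ≥ 30, n₂ = 35 ≥ 30), so a z-interval for the difference of means applies.

Point estimate: x̄₁ - x̄₂ = 46 - 42 = 4

Standard error: SE = √(s₁²/n₁ + s₂²/n₂)
= √(6²/40 + 10²/35)
= √(0.900000 + 2.857143)
= 1.938335

For 95% confidence, z* = 1.96 (from standard normal table)
Margin of error: E = z* × SE = 1.96 × 1.938335 = 3.7991

Z-interval: (x̄₁ - x̄₂) ± E = 4 ± 3.7991 = (0.2009, 7.7991)

Rounded to 2 decimal places:

(0.20, 7.80)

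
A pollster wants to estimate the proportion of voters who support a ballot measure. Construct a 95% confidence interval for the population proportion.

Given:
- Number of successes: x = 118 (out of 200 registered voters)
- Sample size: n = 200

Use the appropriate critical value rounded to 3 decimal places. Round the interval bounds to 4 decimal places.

Sample proportion: p̂ = 118/200 = 0.590000

Check conditions for normal approximation:
  np̂ = 118 ≥ 10 ✓
  n(1-p̂) = 82 ≥ 10 ✓

The sample is large enough, so use a z-interval (normal approximation) for the proportion.

For 95% confidence, z* = 1.96 (from standard normal table)

Standard error: SE = √(p̂(1-p̂)/n) = √(0.590000×0.410000/200) = 0.03477787

Margin of error: E = z* × SE = 1.96 × 0.03477787 = 0.068165

Z-interval: p̂ ± E = 0.590000 ± 0.068165 = (0.521835, 0.658165)

Rounded to 4 decimal places:

(0.5218, 0.6582)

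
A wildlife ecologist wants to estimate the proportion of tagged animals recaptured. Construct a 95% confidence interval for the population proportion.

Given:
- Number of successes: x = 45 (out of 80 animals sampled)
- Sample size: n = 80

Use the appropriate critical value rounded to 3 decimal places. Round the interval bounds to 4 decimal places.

Sample proportion: p̂ = 45/80 = 0.562500

Check conditions for normal approximation:
  np̂ = 45 ≥ 10 ✓
  n(1-p̂) = 35 ≥ 10 ✓

The sample is large enough, so use a z-interval (normal approximation) for the proportion.

For 95% confidence, z* = 1.96 (from standard normal table)

Standard error: SE = √(p̂(1-p̂)/n) = √(0.562500×0.437500/80) = 0.05546325

Margin of error: E = z* × SE = 1.96 × 0.05546325 = 0.108708

Z-interval: p̂ ± E = 0.562500 ± 0.108708 = (0.453792, 0.671208)

Rounded to 4 decimal places:

(0.4538, 0.6712)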